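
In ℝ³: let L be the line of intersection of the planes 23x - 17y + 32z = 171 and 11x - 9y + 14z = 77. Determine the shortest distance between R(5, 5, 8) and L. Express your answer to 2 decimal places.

6.38

Direction of L: (23, -17, 32) × (11, -9, 14) = (50, 30, -20).
A point on L: solving the two plane equations with x = 4 gives (4, 1, 3).
Taking (4, 1, 3) on L with direction v = (50, 30, -20): w = R − (4, 1, 3) = (1, 4, 5), and w × v = (-230, 270, -170).
Distance = |w × v| / |v| = √154700 / √3800 ≈ 6.38.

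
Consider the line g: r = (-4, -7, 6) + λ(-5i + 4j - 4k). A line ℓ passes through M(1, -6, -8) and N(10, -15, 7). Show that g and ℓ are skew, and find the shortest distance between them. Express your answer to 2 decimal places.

A direction vector for ℓ is N − M = (9, -9, 15).
Common perpendicular direction n = (-5, 4, -4) × (9, -9, 15) = (24, 39, 9).
With w = (1, -6, -8) − (-4, -7, 6) = (5, 1, -14), w · n = 33.
Since n ≠ 0 the lines are not parallel, and w · n = 33 ≠ 0 so they do not intersect; hence they are skew.
Distance = |w · n| / |n| = |33| / √2178 ≈ 0.71.

0.71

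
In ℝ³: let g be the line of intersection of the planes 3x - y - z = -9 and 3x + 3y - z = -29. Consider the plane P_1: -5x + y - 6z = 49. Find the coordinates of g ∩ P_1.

(-6, -5, -4)

Direction of g: (3, -1, -1) × (3, 3, -1) = (4, 0, 12).
A point on g: solving the two plane equations with x = -3 gives (-3, -5, 5).
Substitute r = (-3, -5, 5) + t(4, 0, 12) into the plane: -20 + (-92)t = 49, so t = -3/4.
Intersection: (-3, -5, 5) + (-3/4)·(4, 0, 12) = (-6, -5, -4).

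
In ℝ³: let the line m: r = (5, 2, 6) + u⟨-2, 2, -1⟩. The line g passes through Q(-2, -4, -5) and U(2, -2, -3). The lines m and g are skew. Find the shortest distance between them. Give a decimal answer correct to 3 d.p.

A direction vector for g is U − Q = (4, 2, 2).
Common perpendicular direction n = (-2, 2, -1) × (4, 2, 2) = (6, 0, -12).
With w = (-2, -4, -5) − (5, 2, 6) = (-7, -6, -11), w · n = 90.
Distance = |w · n| / |n| = |90| / √180 ≈ 6.708.

6.708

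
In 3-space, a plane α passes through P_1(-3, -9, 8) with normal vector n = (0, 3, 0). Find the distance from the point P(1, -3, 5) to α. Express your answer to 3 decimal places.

α: n·r = n·P_1 gives 3y = -27.
n·P − d = (0)·(1) + (3)·(-3) + (0)·(5) − (-27) = 18; |n| = √9.
Distance = |18| / √9 = 18/√9 ≈ 6.000.

6.000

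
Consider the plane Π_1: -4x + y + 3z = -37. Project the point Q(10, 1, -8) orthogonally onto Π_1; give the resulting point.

Foot = Q − λn with λ = (n·Q − d)/|n|² = (-63 − (-37))/26 = -1.
Foot = (10, 1, -8) − (-1)·(-4, 1, 3) = (6, 2, -5).

(6, 2, -5)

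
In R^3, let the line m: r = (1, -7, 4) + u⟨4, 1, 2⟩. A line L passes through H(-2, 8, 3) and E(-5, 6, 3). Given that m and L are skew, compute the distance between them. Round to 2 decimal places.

11.05

A direction vector for L is E − H = (-3, -2, 0).
Common perpendicular direction n = (4, 1, 2) × (-3, -2, 0) = (4, -6, -5).
With w = (-2, 8, 3) − (1, -7, 4) = (-3, 15, -1), w · n = -97.
Distance = |w · n| / |n| = |-97| / √77 ≈ 11.05.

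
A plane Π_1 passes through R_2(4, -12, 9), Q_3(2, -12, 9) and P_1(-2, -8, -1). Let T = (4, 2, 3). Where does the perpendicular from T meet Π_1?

R_2Q_3 = (-2, 0, 0), R_2P_1 = (-6, 4, -10); a normal to Π_1 is R_2Q_3 × R_2P_1 = (0, -20, -8).
Using R_2: Π_1 has equation -20y - 8z = 168.
Foot = T − λn with λ = (n·T − d)/|n|² = (-64 − 168)/464 = -1/2.
Foot = (4, 2, 3) − (-1/2)·(0, -20, -8) = (4, -8, -1).

(4, -8, -1)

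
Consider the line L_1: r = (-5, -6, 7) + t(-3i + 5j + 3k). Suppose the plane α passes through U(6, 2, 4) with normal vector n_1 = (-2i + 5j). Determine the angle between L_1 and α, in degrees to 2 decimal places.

61.39

α: n_1·r = n_1·U gives -2x + 5y = -2.
sin θ = |n·v| / (|n||v|) = |31| / (√29 · √43) = 0.87787.
θ ≈ 61.39°.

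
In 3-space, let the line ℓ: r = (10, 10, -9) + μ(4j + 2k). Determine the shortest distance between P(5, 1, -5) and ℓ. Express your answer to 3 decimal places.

Taking (10, 10, -9) on ℓ with direction v = (0, 4, 2): w = P − (10, 10, -9) = (-5, -9, 4), and w × v = (-34, 10, -20).
Distance = |w × v| / |v| = √1656 / √20 ≈ 9.099.

9.099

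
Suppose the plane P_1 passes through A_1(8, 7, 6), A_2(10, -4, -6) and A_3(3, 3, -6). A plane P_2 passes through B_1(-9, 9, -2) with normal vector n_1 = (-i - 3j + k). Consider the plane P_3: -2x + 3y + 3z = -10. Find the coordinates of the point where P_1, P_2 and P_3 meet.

(2, 4, -6)

A_1A_2 = (2, -11, -12), A_1A_3 = (-5, -4, -12); a normal to P_1 is A_1A_2 × A_1A_3 = (84, 84, -63).
Using A_1: P_1 has equation 84x + 84y - 63z = 882.
P_2: n_1·r = n_1·B_1 gives -x - 3y + z = -20.
Solving the 3×3 linear system 84x + 84y - 63z = 882, -x - 3y + z = -20, -2x + 3y + 3z = -10 (e.g. by elimination or Cramer's rule, determinant = -357) gives (2, 4, -6).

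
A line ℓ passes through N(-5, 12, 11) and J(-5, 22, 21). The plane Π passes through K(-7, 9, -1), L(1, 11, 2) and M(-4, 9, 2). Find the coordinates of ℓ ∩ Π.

A direction vector for ℓ is J − N = (0, 10, 10).
KL = (8, 2, 3), KM = (3, 0, 3); a normal to Π is KL × KM = (6, -15, -6).
Using K: Π has equation 6x - 15y - 6z = -171.
Substitute r = (-5, 12, 11) + t(0, 10, 10) into the plane: -276 + (-210)t = -171, so t = -1/2.
Intersection: (-5, 12, 11) + (-1/2)·(0, 10, 10) = (-5, 7, 6).

(-5, 7, 6)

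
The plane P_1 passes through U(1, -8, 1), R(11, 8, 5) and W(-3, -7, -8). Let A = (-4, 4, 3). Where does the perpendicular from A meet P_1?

UR = (10, 16, 4), UW = (-4, 1, -9); a normal to P_1 is UR × UW = (-148, 74, 74).
Using U: P_1 has equation -148x + 74y + 74z = -666.
Foot = A − λn with λ = (n·A − d)/|n|² = (1110 − (-666))/32856 = 2/37.
Foot = (-4, 4, 3) − (2/37)·(-148, 74, 74) = (4, 0, -1).

(4, 0, -1)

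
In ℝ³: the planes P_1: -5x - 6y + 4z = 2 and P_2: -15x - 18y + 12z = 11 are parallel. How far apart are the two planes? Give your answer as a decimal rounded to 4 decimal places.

0.1899

Rescale P_2 by 1/3: -5x - 6y + 4z = 11/3. Then distance = |2 − (11/3)| / √77 ≈ 0.1899.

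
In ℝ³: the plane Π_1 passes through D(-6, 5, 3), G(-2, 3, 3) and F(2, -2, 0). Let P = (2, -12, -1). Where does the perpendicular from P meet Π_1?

DG = (4, -2, 0), DF = (8, -7, -3); a normal to Π_1 is DG × DF = (6, 12, -12).
Using D: Π_1 has equation 6x + 12y - 12z = -12.
Foot = P − λn with λ = (n·P − d)/|n|² = (-120 − (-12))/324 = -1/3.
Foot = (2, -12, -1) − (-1/3)·(6, 12, -12) = (4, -8, -5).

(4, -8, -5)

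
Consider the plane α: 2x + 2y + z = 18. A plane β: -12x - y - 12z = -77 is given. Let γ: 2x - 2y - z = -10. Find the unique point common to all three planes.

Solving the 3×3 linear system 2x + 2y + z = 18, -12x - y - 12z = -77, 2x - 2y - z = -10 (e.g. by elimination or Cramer's rule, determinant = -92) gives (2, 5, 4).

(2, 5, 4)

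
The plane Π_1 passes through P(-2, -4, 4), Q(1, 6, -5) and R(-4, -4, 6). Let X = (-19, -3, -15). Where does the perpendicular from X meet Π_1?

(-4, 6, 0)

PQ = (3, 10, -9), PR = (-2, 0, 2); a normal to Π_1 is PQ × PR = (20, 12, 20).
Using P: Π_1 has equation 20x + 12y + 20z = -8.
Foot = X − λn with λ = (n·X − d)/|n|² = (-716 − (-8))/944 = -3/4.
Foot = (-19, -3, -15) − (-3/4)·(20, 12, 20) = (-4, 6, 0).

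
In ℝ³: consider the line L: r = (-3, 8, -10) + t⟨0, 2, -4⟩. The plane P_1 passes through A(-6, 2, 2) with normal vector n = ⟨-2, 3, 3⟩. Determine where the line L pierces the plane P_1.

P_1: n·r = n·A gives -2x + 3y + 3z = 24.
Substitute r = (-3, 8, -10) + t(0, 2, -4) into the plane: 0 + (-6)t = 24, so t = -4.
Intersection: (-3, 8, -10) + (-4)·(0, 2, -4) = (-3, 0, 6).

(-3, 0, 6)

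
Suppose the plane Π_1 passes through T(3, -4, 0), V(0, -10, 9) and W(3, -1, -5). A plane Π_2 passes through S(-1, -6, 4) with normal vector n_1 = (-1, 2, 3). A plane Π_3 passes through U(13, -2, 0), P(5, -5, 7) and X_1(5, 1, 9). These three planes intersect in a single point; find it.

TV = (-3, -6, 9), TW = (0, 3, -5); a normal to Π_1 is TV × TW = (3, -15, -9).
Using T: Π_1 has equation 3x - 15y - 9z = 69.
Π_2: n_1·r = n_1·S gives -x + 2y + 3z = 1.
UP = (-8, -3, 7), UX_1 = (-8, 3, 9); a normal to Π_3 is UP × UX_1 = (-48, 16, -48).
Using U: Π_3 has equation -48x + 16y - 48z = -656.
Solving the 3×3 linear system 3x - 15y - 9z = 69, -x + 2y + 3z = 1, -48x + 16y - 48z = -656 (e.g. by elimination or Cramer's rule, determinant = 1728) gives (4, -8, 7).

(4, -8, 7)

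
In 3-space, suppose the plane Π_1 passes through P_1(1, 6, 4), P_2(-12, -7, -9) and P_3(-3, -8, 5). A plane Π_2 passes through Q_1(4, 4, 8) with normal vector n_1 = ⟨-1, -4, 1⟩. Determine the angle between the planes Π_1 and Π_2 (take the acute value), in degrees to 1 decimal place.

86.4

P_1P_2 = (-13, -13, -13), P_1P_3 = (-4, -14, 1); a normal to Π_1 is P_1P_2 × P_1P_3 = (-195, 65, 130).
Using P_1: Π_1 has equation -195x + 65y + 130z = 715.
Π_2: n_1·r = n_1·Q_1 gives -x - 4y + z = -12.
cos θ = |n₁·n₂| / (|n₁||n₂|) = |65| / (√59150 · √18).
θ = arccos(0.06299) ≈ 86.4°.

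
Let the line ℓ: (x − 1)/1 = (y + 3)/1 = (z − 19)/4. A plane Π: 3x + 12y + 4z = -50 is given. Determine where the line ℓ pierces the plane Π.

(-2, -6, 7)

ℓ has direction (1, 1, 4) through (1, -3, 19).
Substitute r = (1, -3, 19) + t(1, 1, 4) into the plane: 43 + 31t = -50, so t = -3.
Intersection: (1, -3, 19) + (-3)·(1, 1, 4) = (-2, -6, 7).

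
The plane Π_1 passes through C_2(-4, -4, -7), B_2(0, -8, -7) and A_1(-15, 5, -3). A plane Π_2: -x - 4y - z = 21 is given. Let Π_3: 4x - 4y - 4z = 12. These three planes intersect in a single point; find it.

C_2B_2 = (4, -4, 0), C_2A_1 = (-11, 9, 4); a normal to Π_1 is C_2B_2 × C_2A_1 = (-16, -16, -8).
Using C_2: Π_1 has equation -16x - 16y - 8z = 184.
Solving the 3×3 linear system -16x - 16y - 8z = 184, -x - 4y - z = 21, 4x - 4y - 4z = 12 (e.g. by elimination or Cramer's rule, determinant = -224) gives (-6, -2, -7).

(-6, -2, -7)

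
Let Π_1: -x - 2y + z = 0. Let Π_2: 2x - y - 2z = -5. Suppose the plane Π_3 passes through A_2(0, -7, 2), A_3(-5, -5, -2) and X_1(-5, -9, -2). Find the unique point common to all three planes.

A_2A_3 = (-5, 2, -4), A_2X_1 = (-5, -2, -4); a normal to Π_3 is A_2A_3 × A_2X_1 = (-16, 0, 20).
Using A_2: Π_3 has equation -16x + 20z = 40.
Solving the 3×3 linear system -x - 2y + z = 0, 2x - y - 2z = -5, -16x + 20z = 40 (e.g. by elimination or Cramer's rule, determinant = 20) gives (0, 1, 2).

(0, 1, 2)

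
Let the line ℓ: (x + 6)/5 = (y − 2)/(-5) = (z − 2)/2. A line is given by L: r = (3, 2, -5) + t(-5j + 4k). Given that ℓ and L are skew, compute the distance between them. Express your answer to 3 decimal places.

ℓ has direction (5, -5, 2) through (-6, 2, 2).
Common perpendicular direction n = (5, -5, 2) × (0, -5, 4) = (-10, -20, -25).
With w = (3, 2, -5) − (-6, 2, 2) = (9, 0, -7), w · n = 85.
Distance = |w · n| / |n| = |85| / √1125 ≈ 2.534.

2.534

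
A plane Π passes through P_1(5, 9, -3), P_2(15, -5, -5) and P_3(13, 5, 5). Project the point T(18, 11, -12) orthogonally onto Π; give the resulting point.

(8, 3, -6)

P_1P_2 = (10, -14, -2), P_1P_3 = (8, -4, 8); a normal to Π is P_1P_2 × P_1P_3 = (-120, -96, 72).
Using P_1: Π has equation -120x - 96y + 72z = -1680.
Foot = T − λn with λ = (n·T − d)/|n|² = (-4080 − (-1680))/28800 = -1/12.
Foot = (18, 11, -12) − (-1/12)·(-120, -96, 72) = (8, 3, -6).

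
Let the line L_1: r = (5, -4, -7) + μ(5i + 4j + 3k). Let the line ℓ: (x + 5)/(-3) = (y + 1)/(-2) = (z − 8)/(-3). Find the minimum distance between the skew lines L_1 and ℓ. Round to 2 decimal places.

12.39

ℓ has direction (-3, -2, -3) through (-5, -1, 8).
Common perpendicular direction n = (5, 4, 3) × (-3, -2, -3) = (-6, 6, 2).
With w = (-5, -1, 8) − (5, -4, -7) = (-10, 3, 15), w · n = 108.
Distance = |w · n| / |n| = |108| / √76 ≈ 12.39.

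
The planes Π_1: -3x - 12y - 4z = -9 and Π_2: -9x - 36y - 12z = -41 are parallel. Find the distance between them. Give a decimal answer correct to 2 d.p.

Rescale Π_2 by 1/3: -3x - 12y - 4z = -41/3. Then distance = |-9 − (-41/3)| / √169 ≈ 0.36.

0.36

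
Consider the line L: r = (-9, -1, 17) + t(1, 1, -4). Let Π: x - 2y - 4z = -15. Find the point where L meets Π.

(-5, 3, 1)

Substitute r = (-9, -1, 17) + t(1, 1, -4) into the plane: -75 + 15t = -15, so t = 4.
Intersection: (-9, -1, 17) + 4·(1, 1, -4) = (-5, 3, 1).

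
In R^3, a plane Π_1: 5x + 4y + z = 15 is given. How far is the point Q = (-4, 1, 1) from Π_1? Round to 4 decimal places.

n·Q − d = (5)·(-4) + (4)·(1) + (1)·(1) − 15 = -30; |n| = √42.
Distance = |-30| / √42 = 30/√42 ≈ 4.6291.

4.6291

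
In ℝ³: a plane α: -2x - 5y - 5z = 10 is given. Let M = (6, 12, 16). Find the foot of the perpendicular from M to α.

(0, -3, 1)

Foot = M − λn with λ = (n·M − d)/|n|² = (-152 − 10)/54 = -3.
Foot = (6, 12, 16) − (-3)·(-2, -5, -5) = (0, -3, 1).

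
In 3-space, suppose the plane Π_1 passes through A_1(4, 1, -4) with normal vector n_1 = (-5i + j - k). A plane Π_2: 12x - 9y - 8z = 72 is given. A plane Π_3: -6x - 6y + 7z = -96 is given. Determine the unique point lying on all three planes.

Π_1: n_1·r = n_1·A_1 gives -5x + y - z = -15.
Solving the 3×3 linear system -5x + y - z = -15, 12x - 9y - 8z = 72, -6x - 6y + 7z = -96 (e.g. by elimination or Cramer's rule, determinant = 645) gives (5, 4, -6).

(5, 4, -6)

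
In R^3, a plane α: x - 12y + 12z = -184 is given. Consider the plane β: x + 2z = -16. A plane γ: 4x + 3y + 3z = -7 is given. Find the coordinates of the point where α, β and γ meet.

Solving the 3×3 linear system x - 12y + 12z = -184, x + 2z = -16, 4x + 3y + 3z = -7 (e.g. by elimination or Cramer's rule, determinant = -30) gives (-4, 9, -6).

(-4, 9, -6)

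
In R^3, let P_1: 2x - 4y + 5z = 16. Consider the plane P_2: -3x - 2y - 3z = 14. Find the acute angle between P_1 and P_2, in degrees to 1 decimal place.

65.6

cos θ = |n₁·n₂| / (|n₁||n₂|) = |-13| / (√45 · √22).
θ = arccos(0.41317) ≈ 65.6°.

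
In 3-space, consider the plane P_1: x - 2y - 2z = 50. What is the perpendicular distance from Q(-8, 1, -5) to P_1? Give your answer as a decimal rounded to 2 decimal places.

n·Q − d = (1)·(-8) + (-2)·(1) + (-2)·(-5) − 50 = -50; |n| = √9.
Distance = |-50| / √9 = 50/√9 ≈ 16.67.

16.67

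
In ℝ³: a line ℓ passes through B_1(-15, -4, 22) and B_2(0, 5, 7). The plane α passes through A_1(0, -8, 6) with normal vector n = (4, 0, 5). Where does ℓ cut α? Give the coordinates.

(5, 8, 2)

A direction vector for ℓ is B_2 − B_1 = (15, 9, -15).
α: n·r = n·A_1 gives 4x + 5z = 30.
Substitute r = (-15, -4, 22) + t(15, 9, -15) into the plane: 50 + (-15)t = 30, so t = 4/3.
Intersection: (-15, -4, 22) + (4/3)·(15, 9, -15) = (5, 8, 2).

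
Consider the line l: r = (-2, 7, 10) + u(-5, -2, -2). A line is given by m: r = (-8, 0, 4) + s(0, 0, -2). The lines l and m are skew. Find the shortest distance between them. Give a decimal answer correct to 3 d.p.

4.271

Common perpendicular direction n = (-5, -2, -2) × (0, 0, -2) = (4, -10, 0).
With w = (-8, 0, 4) − (-2, 7, 10) = (-6, -7, -6), w · n = 46.
Distance = |w · n| / |n| = |46| / √116 ≈ 4.271.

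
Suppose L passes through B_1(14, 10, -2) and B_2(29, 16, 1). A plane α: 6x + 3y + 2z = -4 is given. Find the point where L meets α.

A direction vector for L is B_2 − B_1 = (15, 6, 3).
Substitute r = (14, 10, -2) + t(15, 6, 3) into the plane: 110 + 114t = -4, so t = -1.
Intersection: (14, 10, -2) + (-1)·(15, 6, 3) = (-1, 4, -5).

(-1, 4, -5)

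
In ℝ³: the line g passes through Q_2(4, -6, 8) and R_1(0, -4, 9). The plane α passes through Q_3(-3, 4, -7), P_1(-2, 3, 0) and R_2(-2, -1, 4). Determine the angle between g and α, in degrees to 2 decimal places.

72.90

A direction vector for g is R_1 − Q_2 = (-4, 2, 1).
Q_3P_1 = (1, -1, 7), Q_3R_2 = (1, -5, 11); a normal to α is Q_3P_1 × Q_3R_2 = (24, -4, -4).
Using Q_3: α has equation 24x - 4y - 4z = -60.
sin θ = |n·v| / (|n||v|) = |-108| / (√608 · √21) = 0.95579.
θ ≈ 72.90°.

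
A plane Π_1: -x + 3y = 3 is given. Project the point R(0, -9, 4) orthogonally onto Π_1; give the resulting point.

Foot = R − λn with λ = (n·R − d)/|n|² = (-27 − 3)/10 = -3.
Foot = (0, -9, 4) − (-3)·(-1, 3, 0) = (-3, 0, 4).

(-3, 0, 4)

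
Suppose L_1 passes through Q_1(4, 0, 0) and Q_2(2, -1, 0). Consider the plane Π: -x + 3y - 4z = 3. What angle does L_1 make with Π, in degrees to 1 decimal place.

A direction vector for L_1 is Q_2 − Q_1 = (-2, -1, 0).
sin θ = |n·v| / (|n||v|) = |-1| / (√26 · √5) = 0.08771.
θ ≈ 5.0°.

5.0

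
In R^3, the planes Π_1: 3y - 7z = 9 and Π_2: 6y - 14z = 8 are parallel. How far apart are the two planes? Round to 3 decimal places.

0.657

Rescale Π_2 by 1/2: 3y - 7z = 4. Then distance = |9 − 4| / √58 ≈ 0.657.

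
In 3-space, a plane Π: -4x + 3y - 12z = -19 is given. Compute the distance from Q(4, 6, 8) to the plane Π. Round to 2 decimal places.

5.77

n·Q − d = (-4)·(4) + (3)·(6) + (-12)·(8) − (-19) = -75; |n| = √169.
Distance = |-75| / √169 = 75/√169 ≈ 5.77.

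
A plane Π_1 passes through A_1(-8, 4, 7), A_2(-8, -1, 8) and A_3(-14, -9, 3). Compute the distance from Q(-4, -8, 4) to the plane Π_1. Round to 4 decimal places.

A_1A_2 = (0, -5, 1), A_1A_3 = (-6, -13, -4); a normal to Π_1 is A_1A_2 × A_1A_3 = (33, -6, -30).
Using A_1: Π_1 has equation 33x - 6y - 30z = -498.
n·Q − d = (33)·(-4) + (-6)·(-8) + (-30)·(4) − (-498) = 294; |n| = √2025.
Distance = |294| / √2025 = 294/√2025 ≈ 6.5333.

6.5333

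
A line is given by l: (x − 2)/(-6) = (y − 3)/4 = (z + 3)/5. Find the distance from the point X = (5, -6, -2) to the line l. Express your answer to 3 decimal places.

l has direction (-6, 4, 5) through (2, 3, -3).
Taking (2, 3, -3) on l with direction v = (-6, 4, 5): w = X − (2, 3, -3) = (3, -9, 1), and w × v = (-49, -21, -42).
Distance = |w × v| / |v| = √4606 / √77 ≈ 7.734.

7.734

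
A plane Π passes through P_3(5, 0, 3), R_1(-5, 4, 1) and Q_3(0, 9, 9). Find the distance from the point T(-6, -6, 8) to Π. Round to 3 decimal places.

11.457

P_3R_1 = (-10, 4, -2), P_3Q_3 = (-5, 9, 6); a normal to Π is P_3R_1 × P_3Q_3 = (42, 70, -70).
Using P_3: Π has equation 42x + 70y - 70z = 0.
n·T − d = (42)·(-6) + (70)·(-6) + (-70)·(8) − 0 = -1232; |n| = √11564.
Distance = |-1232| / √11564 = 1232/√11564 ≈ 11.457.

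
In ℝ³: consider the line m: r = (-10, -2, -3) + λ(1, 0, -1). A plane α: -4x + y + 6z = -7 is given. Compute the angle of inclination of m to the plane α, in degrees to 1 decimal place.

76.2

sin θ = |n·v| / (|n||v|) = |-10| / (√53 · √2) = 0.97129.
θ ≈ 76.2°.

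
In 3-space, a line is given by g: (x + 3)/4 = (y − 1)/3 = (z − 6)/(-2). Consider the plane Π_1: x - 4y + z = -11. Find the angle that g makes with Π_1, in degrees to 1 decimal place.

g has direction (4, 3, -2) through (-3, 1, 6).
sin θ = |n·v| / (|n||v|) = |-10| / (√18 · √29) = 0.43769.
θ ≈ 26.0°.

26.0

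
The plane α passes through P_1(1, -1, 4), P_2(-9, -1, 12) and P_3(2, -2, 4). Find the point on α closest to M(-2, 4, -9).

(2, 8, -4)

P_1P_2 = (-10, 0, 8), P_1P_3 = (1, -1, 0); a normal to α is P_1P_2 × P_1P_3 = (8, 8, 10).
Using P_1: α has equation 8x + 8y + 10z = 40.
Foot = M − λn with λ = (n·M − d)/|n|² = (-74 − 40)/228 = -1/2.
Foot = (-2, 4, -9) − (-1/2)·(8, 8, 10) = (2, 8, -4).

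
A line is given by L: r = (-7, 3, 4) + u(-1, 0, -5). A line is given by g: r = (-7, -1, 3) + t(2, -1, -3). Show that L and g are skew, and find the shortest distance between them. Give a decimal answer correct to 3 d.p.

3.652

Common perpendicular direction n = (-1, 0, -5) × (2, -1, -3) = (-5, -13, 1).
With w = (-7, -1, 3) − (-7, 3, 4) = (0, -4, -1), w · n = 51.
Since n ≠ 0 the lines are not parallel, and w · n = 51 ≠ 0 so they do not intersect; hence they are skew.
Distance = |w · n| / |n| = |51| / √195 ≈ 3.652.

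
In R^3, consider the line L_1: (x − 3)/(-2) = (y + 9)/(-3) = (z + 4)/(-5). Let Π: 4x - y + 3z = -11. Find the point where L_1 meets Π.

L_1 has direction (-2, -3, -5) through (3, -9, -4).
Substitute r = (3, -9, -4) + t(-2, -3, -5) into the plane: 9 + (-20)t = -11, so t = 1.
Intersection: (3, -9, -4) + 1·(-2, -3, -5) = (1, -12, -9).

(1, -12, -9)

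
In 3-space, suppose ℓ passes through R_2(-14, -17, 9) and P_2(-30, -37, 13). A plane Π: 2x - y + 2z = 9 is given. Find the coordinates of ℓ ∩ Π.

A direction vector for ℓ is P_2 − R_2 = (-16, -20, 4).
Substitute r = (-14, -17, 9) + t(-16, -20, 4) into the plane: 7 + (-4)t = 9, so t = -1/2.
Intersection: (-14, -17, 9) + (-1/2)·(-16, -20, 4) = (-6, -7, 7).

(-6, -7, 7)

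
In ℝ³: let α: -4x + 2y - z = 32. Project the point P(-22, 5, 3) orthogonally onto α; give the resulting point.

(-10, -1, 6)

Foot = P − λn with λ = (n·P − d)/|n|² = (95 − 32)/21 = 3.
Foot = (-22, 5, 3) − 3·(-4, 2, -1) = (-10, -1, 6).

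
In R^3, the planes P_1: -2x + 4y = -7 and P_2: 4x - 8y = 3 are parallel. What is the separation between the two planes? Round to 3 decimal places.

Rescale P_2 by 1/(-2): -2x + 4y = -3/2. Then distance = |-7 − (-3/2)| / √20 ≈ 1.230.

1.230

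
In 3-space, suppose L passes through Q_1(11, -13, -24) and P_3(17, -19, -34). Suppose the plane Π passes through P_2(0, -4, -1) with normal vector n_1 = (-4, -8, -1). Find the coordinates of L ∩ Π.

(2, -4, -9)

A direction vector for L is P_3 − Q_1 = (6, -6, -10).
Π: n_1·r = n_1·P_2 gives -4x - 8y - z = 33.
Substitute r = (11, -13, -24) + t(6, -6, -10) into the plane: 84 + 34t = 33, so t = -3/2.
Intersection: (11, -13, -24) + (-3/2)·(6, -6, -10) = (2, -4, -9).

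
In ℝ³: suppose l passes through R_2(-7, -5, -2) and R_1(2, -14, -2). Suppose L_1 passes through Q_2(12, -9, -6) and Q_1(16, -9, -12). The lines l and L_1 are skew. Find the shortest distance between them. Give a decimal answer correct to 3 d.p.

7.888

A direction vector for l is R_1 − R_2 = (9, -9, 0).
A direction vector for L_1 is Q_1 − Q_2 = (4, 0, -6).
Common perpendicular direction n = (9, -9, 0) × (4, 0, -6) = (54, 54, 36).
With w = (12, -9, -6) − (-7, -5, -2) = (19, -4, -4), w · n = 666.
Distance = |w · n| / |n| = |666| / √7128 ≈ 7.888.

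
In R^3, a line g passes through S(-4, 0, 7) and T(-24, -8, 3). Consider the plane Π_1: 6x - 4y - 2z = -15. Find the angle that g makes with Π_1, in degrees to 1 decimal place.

A direction vector for g is T − S = (-20, -8, -4).
sin θ = |n·v| / (|n||v|) = |-80| / (√56 · √480) = 0.48795.
θ ≈ 29.2°.

29.2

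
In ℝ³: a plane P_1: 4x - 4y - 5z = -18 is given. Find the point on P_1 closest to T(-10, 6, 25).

(2, -6, 10)

Foot = T − λn with λ = (n·T − d)/|n|² = (-189 − (-18))/57 = -3.
Foot = (-10, 6, 25) − (-3)·(4, -4, -5) = (2, -6, 10).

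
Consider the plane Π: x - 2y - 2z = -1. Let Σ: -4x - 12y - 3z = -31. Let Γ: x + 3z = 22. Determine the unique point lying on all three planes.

Solving the 3×3 linear system x - 2y - 2z = -1, -4x - 12y - 3z = -31, x + 3z = 22 (e.g. by elimination or Cramer's rule, determinant = -78) gives (7, -1, 5).

(7, -1, 5)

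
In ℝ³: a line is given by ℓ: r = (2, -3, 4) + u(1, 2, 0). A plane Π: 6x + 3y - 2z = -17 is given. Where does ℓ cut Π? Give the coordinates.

Substitute r = (2, -3, 4) + t(1, 2, 0) into the plane: -5 + 12t = -17, so t = -1.
Intersection: (2, -3, 4) + (-1)·(1, 2, 0) = (1, -5, 4).

(1, -5, 4)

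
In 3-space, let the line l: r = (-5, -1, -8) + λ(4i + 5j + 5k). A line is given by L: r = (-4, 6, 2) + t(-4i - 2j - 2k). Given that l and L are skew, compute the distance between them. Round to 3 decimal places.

2.121

Common perpendicular direction n = (4, 5, 5) × (-4, -2, -2) = (0, -12, 12).
With w = (-4, 6, 2) − (-5, -1, -8) = (1, 7, 10), w · n = 36.
Distance = |w · n| / |n| = |36| / √288 ≈ 2.121.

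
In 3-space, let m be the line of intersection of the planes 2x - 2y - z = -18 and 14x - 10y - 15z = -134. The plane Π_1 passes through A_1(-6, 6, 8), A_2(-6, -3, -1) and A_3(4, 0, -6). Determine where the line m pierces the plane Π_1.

Direction of m: (2, -2, -1) × (14, -10, -15) = (20, 16, 8).
A point on m: solving the two plane equations with x = 4 gives (4, 10, 6).
A_1A_2 = (0, -9, -9), A_1A_3 = (10, -6, -14); a normal to Π_1 is A_1A_2 × A_1A_3 = (72, -90, 90).
Using A_1: Π_1 has equation 72x - 90y + 90z = -252.
Substitute r = (4, 10, 6) + t(20, 16, 8) into the plane: -72 + 720t = -252, so t = -1/4.
Intersection: (4, 10, 6) + (-1/4)·(20, 16, 8) = (-1, 6, 4).

(-1, 6, 4)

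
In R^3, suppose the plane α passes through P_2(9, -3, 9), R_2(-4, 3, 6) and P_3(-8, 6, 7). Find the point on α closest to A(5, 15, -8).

(-4, 0, 1)

P_2R_2 = (-13, 6, -3), P_2P_3 = (-17, 9, -2); a normal to α is P_2R_2 × P_2P_3 = (15, 25, -15).
Using P_2: α has equation 15x + 25y - 15z = -75.
Foot = A − λn with λ = (n·A − d)/|n|² = (570 − (-75))/1075 = 3/5.
Foot = (5, 15, -8) − (3/5)·(15, 25, -15) = (-4, 0, 1).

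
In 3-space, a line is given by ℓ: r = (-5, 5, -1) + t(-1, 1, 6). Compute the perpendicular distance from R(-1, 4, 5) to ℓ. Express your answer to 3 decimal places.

5.264

Taking (-5, 5, -1) on ℓ with direction v = (-1, 1, 6): w = R − (-5, 5, -1) = (4, -1, 6), and w × v = (-12, -30, 3).
Distance = |w × v| / |v| = √1053 / √38 ≈ 5.264.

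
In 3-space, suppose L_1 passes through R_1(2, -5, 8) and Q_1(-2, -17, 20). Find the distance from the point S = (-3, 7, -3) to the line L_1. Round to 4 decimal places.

8.6268

A direction vector for L_1 is Q_1 − R_1 = (-4, -12, 12).
Taking (2, -5, 8) on L_1 with direction v = (-4, -12, 12): w = S − (2, -5, 8) = (-5, 12, -11), and w × v = (12, 104, 108).
Distance = |w × v| / |v| = √22624 / √304 ≈ 8.6268.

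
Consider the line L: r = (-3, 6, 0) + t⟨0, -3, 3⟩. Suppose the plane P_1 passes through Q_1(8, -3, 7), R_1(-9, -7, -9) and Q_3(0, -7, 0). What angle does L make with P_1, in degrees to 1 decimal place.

21.7

Q_1R_1 = (-17, -4, -16), Q_1Q_3 = (-8, -4, -7); a normal to P_1 is Q_1R_1 × Q_1Q_3 = (-36, 9, 36).
Using Q_1: P_1 has equation -36x + 9y + 36z = -63.
sin θ = |n·v| / (|n||v|) = |81| / (√2673 · √18) = 0.36927.
θ ≈ 21.7°.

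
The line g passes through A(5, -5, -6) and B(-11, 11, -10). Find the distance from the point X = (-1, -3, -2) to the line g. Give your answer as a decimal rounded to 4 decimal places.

5.6782

A direction vector for g is B − A = (-16, 16, -4).
Taking (5, -5, -6) on g with direction v = (-16, 16, -4): w = X − (5, -5, -6) = (-6, 2, 4), and w × v = (-72, -88, -64).
Distance = |w × v| / |v| = √17024 / √528 ≈ 5.6782.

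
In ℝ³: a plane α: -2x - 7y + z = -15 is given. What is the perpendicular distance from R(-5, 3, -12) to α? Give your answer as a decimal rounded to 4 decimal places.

n·R − d = (-2)·(-5) + (-7)·(3) + (1)·(-12) − (-15) = -8; |n| = √54.
Distance = |-8| / √54 = 8/√54 ≈ 1.0887.

1.0887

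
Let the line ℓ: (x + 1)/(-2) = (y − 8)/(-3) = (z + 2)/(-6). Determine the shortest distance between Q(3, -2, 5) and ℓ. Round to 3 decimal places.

ℓ has direction (-2, -3, -6) through (-1, 8, -2).
Taking (-1, 8, -2) on ℓ with direction v = (-2, -3, -6): w = Q − (-1, 8, -2) = (4, -10, 7), and w × v = (81, 10, -32).
Distance = |w × v| / |v| = √7685 / √49 ≈ 12.523.

12.523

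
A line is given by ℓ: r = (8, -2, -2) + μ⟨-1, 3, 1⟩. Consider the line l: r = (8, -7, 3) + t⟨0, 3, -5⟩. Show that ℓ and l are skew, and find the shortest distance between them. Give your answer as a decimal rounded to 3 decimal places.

Common perpendicular direction n = (-1, 3, 1) × (0, 3, -5) = (-18, -5, -3).
With w = (8, -7, 3) − (8, -2, -2) = (0, -5, 5), w · n = 10.
Since n ≠ 0 the lines are not parallel, and w · n = 10 ≠ 0 so they do not intersect; hence they are skew.
Distance = |w · n| / |n| = |10| / √358 ≈ 0.529.

0.529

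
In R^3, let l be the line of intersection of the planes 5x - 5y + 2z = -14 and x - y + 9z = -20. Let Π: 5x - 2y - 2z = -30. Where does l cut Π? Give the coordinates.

(-10, -8, -2)

Direction of l: (5, -5, 2) × (1, -1, 9) = (-43, -43, 0).
A point on l: solving the two plane equations with x = -4 gives (-4, -2, -2).
Substitute r = (-4, -2, -2) + t(-43, -43, 0) into the plane: -12 + (-129)t = -30, so t = 6/43.
Intersection: (-4, -2, -2) + (6/43)·(-43, -43, 0) = (-10, -8, -2).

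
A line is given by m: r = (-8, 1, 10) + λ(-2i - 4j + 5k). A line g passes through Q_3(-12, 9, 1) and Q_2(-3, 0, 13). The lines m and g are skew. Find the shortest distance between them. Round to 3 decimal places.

A direction vector for g is Q_2 − Q_3 = (9, -9, 12).
Common perpendicular direction n = (-2, -4, 5) × (9, -9, 12) = (-3, 69, 54).
With w = (-12, 9, 1) − (-8, 1, 10) = (-4, 8, -9), w · n = 78.
Distance = |w · n| / |n| = |78| / √7686 ≈ 0.890.

0.890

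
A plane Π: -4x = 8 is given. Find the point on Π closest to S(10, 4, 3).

(-2, 4, 3)

Foot = S − λn with λ = (n·S − d)/|n|² = (-40 − 8)/16 = -3.
Foot = (10, 4, 3) − (-3)·(-4, 0, 0) = (-2, 4, 3).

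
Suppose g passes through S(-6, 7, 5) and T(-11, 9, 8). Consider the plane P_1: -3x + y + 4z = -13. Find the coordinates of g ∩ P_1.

A direction vector for g is T − S = (-5, 2, 3).
Substitute r = (-6, 7, 5) + t(-5, 2, 3) into the plane: 45 + 29t = -13, so t = -2.
Intersection: (-6, 7, 5) + (-2)·(-5, 2, 3) = (4, 3, -1).

(4, 3, -1)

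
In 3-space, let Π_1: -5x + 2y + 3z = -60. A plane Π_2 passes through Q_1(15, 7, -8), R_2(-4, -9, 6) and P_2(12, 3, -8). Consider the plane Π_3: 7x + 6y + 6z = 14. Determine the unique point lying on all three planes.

Q_1R_2 = (-19, -16, 14), Q_1P_2 = (-3, -4, 0); a normal to Π_2 is Q_1R_2 × Q_1P_2 = (56, -42, 28).
Using Q_1: Π_2 has equation 56x - 42y + 28z = 322.
Solving the 3×3 linear system -5x + 2y + 3z = -60, 56x - 42y + 28z = 322, 7x + 6y + 6z = 14 (e.g. by elimination or Cramer's rule, determinant = 3710) gives (8, -1, -6).

(8, -1, -6)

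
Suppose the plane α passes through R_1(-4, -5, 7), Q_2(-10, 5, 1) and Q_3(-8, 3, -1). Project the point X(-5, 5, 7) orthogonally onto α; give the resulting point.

(-9, 2, 6)

R_1Q_2 = (-6, 10, -6), R_1Q_3 = (-4, 8, -8); a normal to α is R_1Q_2 × R_1Q_3 = (-32, -24, -8).
Using R_1: α has equation -32x - 24y - 8z = 192.
Foot = X − λn with λ = (n·X − d)/|n|² = (-16 − 192)/1664 = -1/8.
Foot = (-5, 5, 7) − (-1/8)·(-32, -24, -8) = (-9, 2, 6).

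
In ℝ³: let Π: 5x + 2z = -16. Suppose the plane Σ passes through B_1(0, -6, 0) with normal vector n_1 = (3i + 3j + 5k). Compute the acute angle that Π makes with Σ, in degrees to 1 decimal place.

Σ: n_1·r = n_1·B_1 gives 3x + 3y + 5z = -18.
cos θ = |n₁·n₂| / (|n₁||n₂|) = |25| / (√29 · √43).
θ = arccos(0.70796) ≈ 44.9°.

44.9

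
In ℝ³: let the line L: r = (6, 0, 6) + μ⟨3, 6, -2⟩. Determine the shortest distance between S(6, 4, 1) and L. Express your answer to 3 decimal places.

Taking (6, 0, 6) on L with direction v = (3, 6, -2): w = S − (6, 0, 6) = (0, 4, -5), and w × v = (22, -15, -12).
Distance = |w × v| / |v| = √853 / √49 ≈ 4.172.

4.172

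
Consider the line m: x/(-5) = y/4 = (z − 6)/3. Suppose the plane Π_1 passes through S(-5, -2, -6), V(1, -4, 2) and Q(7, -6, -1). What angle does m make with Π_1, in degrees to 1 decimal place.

m has direction (-5, 4, 3) through (0, 0, 6).
SV = (6, -2, 8), SQ = (12, -4, 5); a normal to Π_1 is SV × SQ = (22, 66, 0).
Using S: Π_1 has equation 22x + 66y = -242.
sin θ = |n·v| / (|n||v|) = |154| / (√4840 · √50) = 0.31305.
θ ≈ 18.2°.

18.2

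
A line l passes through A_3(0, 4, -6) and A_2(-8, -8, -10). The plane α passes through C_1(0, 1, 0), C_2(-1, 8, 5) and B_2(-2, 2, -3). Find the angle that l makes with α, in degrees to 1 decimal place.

A direction vector for l is A_2 − A_3 = (-8, -12, -4).
C_1C_2 = (-1, 7, 5), C_1B_2 = (-2, 1, -3); a normal to α is C_1C_2 × C_1B_2 = (-26, -13, 13).
Using C_1: α has equation -26x - 13y + 13z = -13.
sin θ = |n·v| / (|n||v|) = |312| / (√1014 · √224) = 0.65465.
θ ≈ 40.9°.

40.9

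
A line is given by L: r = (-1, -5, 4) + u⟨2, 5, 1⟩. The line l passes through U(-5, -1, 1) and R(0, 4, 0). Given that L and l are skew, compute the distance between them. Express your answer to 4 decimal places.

A direction vector for l is R − U = (5, 5, -1).
Common perpendicular direction n = (2, 5, 1) × (5, 5, -1) = (-10, 7, -15).
With w = (-5, -1, 1) − (-1, -5, 4) = (-4, 4, -3), w · n = 113.
Distance = |w · n| / |n| = |113| / √374 ≈ 5.8431.

5.8431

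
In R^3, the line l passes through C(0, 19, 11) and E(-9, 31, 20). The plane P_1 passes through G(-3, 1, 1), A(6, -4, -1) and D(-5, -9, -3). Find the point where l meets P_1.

A direction vector for l is E − C = (-9, 12, 9).
GA = (9, -5, -2), GD = (-2, -10, -4); a normal to P_1 is GA × GD = (0, 40, -100).
Using G: P_1 has equation 40y - 100z = -60.
Substitute r = (0, 19, 11) + t(-9, 12, 9) into the plane: -340 + (-420)t = -60, so t = -2/3.
Intersection: (0, 19, 11) + (-2/3)·(-9, 12, 9) = (6, 11, 5).

(6, 11, 5)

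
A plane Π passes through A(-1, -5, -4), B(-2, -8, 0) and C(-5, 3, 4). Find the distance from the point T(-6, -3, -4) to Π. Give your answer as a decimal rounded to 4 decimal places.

4.4000

AB = (-1, -3, 4), AC = (-4, 8, 8); a normal to Π is AB × AC = (-56, -8, -20).
Using A: Π has equation -56x - 8y - 20z = 176.
n·T − d = (-56)·(-6) + (-8)·(-3) + (-20)·(-4) − 176 = 264; |n| = √3600.
Distance = |264| / √3600 = 264/√3600 ≈ 4.4000.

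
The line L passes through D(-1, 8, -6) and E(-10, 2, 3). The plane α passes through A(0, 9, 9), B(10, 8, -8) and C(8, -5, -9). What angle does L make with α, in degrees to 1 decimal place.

8.3

A direction vector for L is E − D = (-9, -6, 9).
AB = (10, -1, -17), AC = (8, -14, -18); a normal to α is AB × AC = (-220, 44, -132).
Using A: α has equation -220x + 44y - 132z = -792.
sin θ = |n·v| / (|n||v|) = |528| / (√67760 · √198) = 0.14415.
θ ≈ 8.3°.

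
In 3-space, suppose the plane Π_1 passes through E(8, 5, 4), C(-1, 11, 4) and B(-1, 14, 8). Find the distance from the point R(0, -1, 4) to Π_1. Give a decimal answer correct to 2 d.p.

8.00

EC = (-9, 6, 0), EB = (-9, 9, 4); a normal to Π_1 is EC × EB = (24, 36, -27).
Using E: Π_1 has equation 24x + 36y - 27z = 264.
n·R − d = (24)·(0) + (36)·(-1) + (-27)·(4) − 264 = -408; |n| = √2601.
Distance = |-408| / √2601 = 408/√2601 ≈ 8.00.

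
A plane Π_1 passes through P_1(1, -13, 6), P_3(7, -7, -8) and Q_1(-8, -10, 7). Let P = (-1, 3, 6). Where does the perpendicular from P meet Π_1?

(-5, -7, 0)

P_1P_3 = (6, 6, -14), P_1Q_1 = (-9, 3, 1); a normal to Π_1 is P_1P_3 × P_1Q_1 = (48, 120, 72).
Using P_1: Π_1 has equation 48x + 120y + 72z = -1080.
Foot = P − λn with λ = (n·P − d)/|n|² = (744 − (-1080))/21888 = 1/12.
Foot = (-1, 3, 6) − (1/12)·(48, 120, 72) = (-5, -7, 0).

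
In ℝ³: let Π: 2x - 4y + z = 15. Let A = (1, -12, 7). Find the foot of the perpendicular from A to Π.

Foot = A − λn with λ = (n·A − d)/|n|² = (57 − 15)/21 = 2.
Foot = (1, -12, 7) − 2·(2, -4, 1) = (-3, -4, 5).

(-3, -4, 5)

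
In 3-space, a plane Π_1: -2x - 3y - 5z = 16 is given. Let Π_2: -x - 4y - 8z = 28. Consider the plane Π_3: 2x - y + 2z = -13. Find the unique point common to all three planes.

(0, 3, -5)

Solving the 3×3 linear system -2x - 3y - 5z = 16, -x - 4y - 8z = 28, 2x - y + 2z = -13 (e.g. by elimination or Cramer's rule, determinant = 29) gives (0, 3, -5).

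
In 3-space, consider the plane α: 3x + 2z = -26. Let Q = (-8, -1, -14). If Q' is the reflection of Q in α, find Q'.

λ = (n·Q − d)/|n|² = (-52 − (-26))/13 = -2.
Reflection = Q − 2λn = (-8, -1, -14) − (-4)·(3, 0, 2) = (4, -1, -6).

(4, -1, -6)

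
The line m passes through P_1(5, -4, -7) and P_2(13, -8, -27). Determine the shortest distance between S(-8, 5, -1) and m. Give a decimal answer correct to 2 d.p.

12.05

A direction vector for m is P_2 − P_1 = (8, -4, -20).
Taking (5, -4, -7) on m with direction v = (8, -4, -20): w = S − (5, -4, -7) = (-13, 9, 6), and w × v = (-156, -212, -20).
Distance = |w × v| / |v| = √69680 / √480 ≈ 12.05.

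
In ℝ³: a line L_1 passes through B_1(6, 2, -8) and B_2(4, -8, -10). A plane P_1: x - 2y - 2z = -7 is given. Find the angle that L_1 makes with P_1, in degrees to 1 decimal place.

A direction vector for L_1 is B_2 − B_1 = (-2, -10, -2).
sin θ = |n·v| / (|n||v|) = |22| / (√9 · √108) = 0.70565.
θ ≈ 44.9°.

44.9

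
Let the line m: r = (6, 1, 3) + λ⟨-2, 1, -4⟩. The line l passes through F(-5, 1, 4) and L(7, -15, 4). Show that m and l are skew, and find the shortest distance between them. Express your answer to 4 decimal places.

8.7798

A direction vector for l is L − F = (12, -16, 0).
Common perpendicular direction n = (-2, 1, -4) × (12, -16, 0) = (-64, -48, 20).
With w = (-5, 1, 4) − (6, 1, 3) = (-11, 0, 1), w · n = 724.
Since n ≠ 0 the lines are not parallel, and w · n = 724 ≠ 0 so they do not intersect; hence they are skew.
Distance = |w · n| / |n| = |724| / √6800 ≈ 8.7798.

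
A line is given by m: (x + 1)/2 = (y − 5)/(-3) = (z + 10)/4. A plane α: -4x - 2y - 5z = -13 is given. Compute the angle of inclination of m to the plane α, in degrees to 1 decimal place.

37.5

m has direction (2, -3, 4) through (-1, 5, -10).
sin θ = |n·v| / (|n||v|) = |-22| / (√45 · √29) = 0.60900.
θ ≈ 37.5°.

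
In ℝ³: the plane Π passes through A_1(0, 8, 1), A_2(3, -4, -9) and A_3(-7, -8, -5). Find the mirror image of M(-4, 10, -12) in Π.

(8, -2, 6)

A_1A_2 = (3, -12, -10), A_1A_3 = (-7, -16, -6); a normal to Π is A_1A_2 × A_1A_3 = (-88, 88, -132).
Using A_1: Π has equation -88x + 88y - 132z = 572.
λ = (n·M − d)/|n|² = (2816 − 572)/32912 = 3/44.
Reflection = M − 2λn = (-4, 10, -12) − (3/22)·(-88, 88, -132) = (8, -2, 6).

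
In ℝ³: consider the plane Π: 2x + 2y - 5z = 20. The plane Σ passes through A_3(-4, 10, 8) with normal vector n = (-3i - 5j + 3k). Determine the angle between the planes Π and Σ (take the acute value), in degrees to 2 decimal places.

34.62

Σ: n·r = n·A_3 gives -3x - 5y + 3z = -14.
cos θ = |n₁·n₂| / (|n₁||n₂|) = |-31| / (√33 · √43).
θ = arccos(0.82294) ≈ 34.62°.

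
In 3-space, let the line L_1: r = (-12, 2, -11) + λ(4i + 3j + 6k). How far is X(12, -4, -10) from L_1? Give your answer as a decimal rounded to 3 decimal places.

Taking (-12, 2, -11) on L_1 with direction v = (4, 3, 6): w = X − (-12, 2, -11) = (24, -6, 1), and w × v = (-39, -140, 96).
Distance = |w × v| / |v| = √30337 / √61 ≈ 22.301.

22.301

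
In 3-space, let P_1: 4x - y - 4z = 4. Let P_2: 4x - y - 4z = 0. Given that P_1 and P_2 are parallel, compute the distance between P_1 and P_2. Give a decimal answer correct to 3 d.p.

Same normal n = (4, -1, -4) with |n| = √33; distance = |4 − 0| / |n| = 4/√33 ≈ 0.696.

0.696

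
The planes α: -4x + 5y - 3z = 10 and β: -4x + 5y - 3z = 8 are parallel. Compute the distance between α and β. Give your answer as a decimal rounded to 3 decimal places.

Same normal n = (-4, 5, -3) with |n| = √50; distance = |10 − 8| / |n| = 2/√50 ≈ 0.283.

0.283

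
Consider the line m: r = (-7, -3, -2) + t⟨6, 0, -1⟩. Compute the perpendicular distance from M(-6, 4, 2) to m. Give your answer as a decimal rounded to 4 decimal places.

8.1174

Taking (-7, -3, -2) on m with direction v = (6, 0, -1): w = M − (-7, -3, -2) = (1, 7, 4), and w × v = (-7, 25, -42).
Distance = |w × v| / |v| = √2438 / √37 ≈ 8.1174.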